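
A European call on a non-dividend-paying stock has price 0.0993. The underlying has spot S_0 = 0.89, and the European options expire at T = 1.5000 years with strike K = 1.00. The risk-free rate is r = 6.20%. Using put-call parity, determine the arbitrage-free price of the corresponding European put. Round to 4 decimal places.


Put-call parity: C - P = S_0 * exp(-qT) - K * exp(-rT).
S_0 * exp(-qT) = 0.8900 * 1.00000000 = 0.89000000
K * exp(-rT) = 1.0000 * 0.91119350 = 0.91119350
P = C - S*exp(-qT) + K*exp(-rT)
P = 0.0993 - 0.89000000 + 0.91119350 = 0.1205

Answer: Put price = 0.1205


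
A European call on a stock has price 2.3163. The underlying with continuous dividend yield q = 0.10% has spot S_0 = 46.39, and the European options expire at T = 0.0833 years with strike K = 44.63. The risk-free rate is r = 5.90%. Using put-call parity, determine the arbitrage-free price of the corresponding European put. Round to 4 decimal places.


Put-call parity: C - P = S_0 * exp(-qT) - K * exp(-rT).
S_0 * exp(-qT) = 46.3900 * 0.99991670 = 46.38613587
K * exp(-rT) = 44.6300 * 0.99509736 = 44.41119506
P = C - S*exp(-qT) + K*exp(-rT)
P = 2.3163 - 46.38613587 + 44.41119506 = 0.3414

Answer: Put price = 0.3414


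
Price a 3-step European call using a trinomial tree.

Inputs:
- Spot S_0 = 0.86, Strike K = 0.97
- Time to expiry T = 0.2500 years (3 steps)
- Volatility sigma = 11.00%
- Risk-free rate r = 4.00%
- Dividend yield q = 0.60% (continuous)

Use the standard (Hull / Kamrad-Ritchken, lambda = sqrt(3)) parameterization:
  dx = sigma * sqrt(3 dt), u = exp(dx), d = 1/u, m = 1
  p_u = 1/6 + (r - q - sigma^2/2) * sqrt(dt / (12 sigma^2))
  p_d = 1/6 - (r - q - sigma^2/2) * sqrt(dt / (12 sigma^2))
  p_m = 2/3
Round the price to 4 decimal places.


dt = T/N = 0.083333; dx = sigma*sqrt(3*dt) = 0.055000
u = exp(dx) = 1.056541; d = 1/u = 0.946485
p_u = 0.187841, p_m = 0.666667, p_d = 0.145492
Discount per step: exp(-r*dt) = 0.996672
Stock lattice S(k, j) with j the centered position index:
  k=0: S(0,+0) = 0.8600
  k=1: S(1,-1) = 0.8140; S(1,+0) = 0.8600; S(1,+1) = 0.9086
  k=2: S(2,-2) = 0.7704; S(2,-1) = 0.8140; S(2,+0) = 0.8600; S(2,+1) = 0.9086; S(2,+2) = 0.9600
  k=3: S(3,-3) = 0.7292; S(3,-2) = 0.7704; S(3,-1) = 0.8140; S(3,+0) = 0.8600; S(3,+1) = 0.9086; S(3,+2) = 0.9600; S(3,+3) = 1.0143
Terminal payoffs V(N, j) = max(S_T - K, 0):
  V(3,-3) = 0.000000; V(3,-2) = 0.000000; V(3,-1) = 0.000000; V(3,+0) = 0.000000; V(3,+1) = 0.000000; V(3,+2) = 0.000000; V(3,+3) = 0.044278
Backward induction: V(k, j) = exp(-r*dt) * [p_u * V(k+1, j+1) + p_m * V(k+1, j) + p_d * V(k+1, j-1)]
  V(2,-2) = exp(-r*dt) * [p_u*0.000000 + p_m*0.000000 + p_d*0.000000] = 0.000000
  V(2,-1) = exp(-r*dt) * [p_u*0.000000 + p_m*0.000000 + p_d*0.000000] = 0.000000
  V(2,+0) = exp(-r*dt) * [p_u*0.000000 + p_m*0.000000 + p_d*0.000000] = 0.000000
  V(2,+1) = exp(-r*dt) * [p_u*0.000000 + p_m*0.000000 + p_d*0.000000] = 0.000000
  V(2,+2) = exp(-r*dt) * [p_u*0.044278 + p_m*0.000000 + p_d*0.000000] = 0.008290
  V(1,-1) = exp(-r*dt) * [p_u*0.000000 + p_m*0.000000 + p_d*0.000000] = 0.000000
  V(1,+0) = exp(-r*dt) * [p_u*0.000000 + p_m*0.000000 + p_d*0.000000] = 0.000000
  V(1,+1) = exp(-r*dt) * [p_u*0.008290 + p_m*0.000000 + p_d*0.000000] = 0.001552
  V(0,+0) = exp(-r*dt) * [p_u*0.001552 + p_m*0.000000 + p_d*0.000000] = 0.000291

Answer: Price = V(0,0) = 0.0003


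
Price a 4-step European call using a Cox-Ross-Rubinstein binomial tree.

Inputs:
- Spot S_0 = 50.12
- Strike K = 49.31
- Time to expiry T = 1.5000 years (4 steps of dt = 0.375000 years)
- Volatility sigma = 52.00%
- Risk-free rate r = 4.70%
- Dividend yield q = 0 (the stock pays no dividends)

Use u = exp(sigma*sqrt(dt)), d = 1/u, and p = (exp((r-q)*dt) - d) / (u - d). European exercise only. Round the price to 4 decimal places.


dt = T/N = 0.375000
u = exp(sigma*sqrt(dt)) = 1.374972; d = 1/u = 0.727287
p = (exp((r-q)*dt) - d) / (u - d) = 0.448511
Discount per step: exp(-r*dt) = 0.982529
Stock lattice S(k, i) with i counting down-moves:
  k=0: S(0,0) = 50.1200
  k=1: S(1,0) = 68.9136; S(1,1) = 36.4516
  k=2: S(2,0) = 94.7543; S(2,1) = 50.1200; S(2,2) = 26.5108
  k=3: S(3,0) = 130.2846; S(3,1) = 68.9136; S(3,2) = 36.4516; S(3,3) = 19.2810
  k=4: S(4,0) = 179.1377; S(4,1) = 94.7543; S(4,2) = 50.1200; S(4,3) = 26.5108; S(4,4) = 14.0228
Terminal payoffs V(N, i) = max(S_T - K, 0):
  V(4,0) = 129.827702; V(4,1) = 45.444323; V(4,2) = 0.810000; V(4,3) = 0.000000; V(4,4) = 0.000000
Backward induction: V(k, i) = exp(-r*dt) * [p * V(k+1, i) + (1-p) * V(k+1, i+1)].
  V(3,0) = exp(-r*dt) * [p*129.827702 + (1-p)*45.444323] = 81.836054
  V(3,1) = exp(-r*dt) * [p*45.444323 + (1-p)*0.810000] = 20.465092
  V(3,2) = exp(-r*dt) * [p*0.810000 + (1-p)*0.000000] = 0.356947
  V(3,3) = exp(-r*dt) * [p*0.000000 + (1-p)*0.000000] = 0.000000
  V(2,0) = exp(-r*dt) * [p*81.836054 + (1-p)*20.465092] = 47.152221
  V(2,1) = exp(-r*dt) * [p*20.465092 + (1-p)*0.356947] = 9.211874
  V(2,2) = exp(-r*dt) * [p*0.356947 + (1-p)*0.000000] = 0.157298
  V(1,0) = exp(-r*dt) * [p*47.152221 + (1-p)*9.211874] = 25.770311
  V(1,1) = exp(-r*dt) * [p*9.211874 + (1-p)*0.157298] = 4.144678
  V(0,0) = exp(-r*dt) * [p*25.770311 + (1-p)*4.144678] = 13.602150

Answer: Price = V(0,0) = 13.6021


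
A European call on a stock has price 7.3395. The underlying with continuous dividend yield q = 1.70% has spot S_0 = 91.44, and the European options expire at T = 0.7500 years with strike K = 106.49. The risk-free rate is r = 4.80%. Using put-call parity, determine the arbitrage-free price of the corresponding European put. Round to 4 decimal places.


Put-call parity: C - P = S_0 * exp(-qT) - K * exp(-rT).
S_0 * exp(-qT) = 91.4400 * 0.98733094 = 90.28154087
K * exp(-rT) = 106.4900 * 0.96464029 = 102.72454485
P = C - S*exp(-qT) + K*exp(-rT)
P = 7.3395 - 90.28154087 + 102.72454485 = 19.7825

Answer: Put price = 19.7825


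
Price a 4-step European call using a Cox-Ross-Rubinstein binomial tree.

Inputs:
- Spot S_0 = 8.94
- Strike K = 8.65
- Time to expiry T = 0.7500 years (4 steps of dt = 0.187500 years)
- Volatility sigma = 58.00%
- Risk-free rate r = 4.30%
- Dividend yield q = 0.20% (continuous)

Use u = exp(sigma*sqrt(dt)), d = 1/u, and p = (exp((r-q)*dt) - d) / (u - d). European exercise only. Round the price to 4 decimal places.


Answer: Price = V(0,0) = 1.9492

Derivation:
dt = T/N = 0.187500
u = exp(sigma*sqrt(dt)) = 1.285500; d = 1/u = 0.777908
p = (exp((r-q)*dt) - d) / (u - d) = 0.452745
Discount per step: exp(-r*dt) = 0.991970
Stock lattice S(k, i) with i counting down-moves:
  k=0: S(0,0) = 8.9400
  k=1: S(1,0) = 11.4924; S(1,1) = 6.9545
  k=2: S(2,0) = 14.7734; S(2,1) = 8.9400; S(2,2) = 5.4100
  k=3: S(3,0) = 18.9912; S(3,1) = 11.4924; S(3,2) = 6.9545; S(3,3) = 4.2084
  k=4: S(4,0) = 24.4132; S(4,1) = 14.7734; S(4,2) = 8.9400; S(4,3) = 5.4100; S(4,4) = 3.2738
Terminal payoffs V(N, i) = max(S_T - K, 0):
  V(4,0) = 15.763227; V(4,1) = 6.123430; V(4,2) = 0.290000; V(4,3) = 0.000000; V(4,4) = 0.000000
Backward induction: V(k, i) = exp(-r*dt) * [p * V(k+1, i) + (1-p) * V(k+1, i+1)].
  V(3,0) = exp(-r*dt) * [p*15.763227 + (1-p)*6.123430] = 10.403577
  V(3,1) = exp(-r*dt) * [p*6.123430 + (1-p)*0.290000] = 2.907517
  V(3,2) = exp(-r*dt) * [p*0.290000 + (1-p)*0.000000] = 0.130242
  V(3,3) = exp(-r*dt) * [p*0.000000 + (1-p)*0.000000] = 0.000000
  V(2,0) = exp(-r*dt) * [p*10.403577 + (1-p)*2.907517] = 6.250717
  V(2,1) = exp(-r*dt) * [p*2.907517 + (1-p)*0.130242] = 1.376495
  V(2,2) = exp(-r*dt) * [p*0.130242 + (1-p)*0.000000] = 0.058493
  V(1,0) = exp(-r*dt) * [p*6.250717 + (1-p)*1.376495] = 3.554498
  V(1,1) = exp(-r*dt) * [p*1.376495 + (1-p)*0.058493] = 0.649950
  V(0,0) = exp(-r*dt) * [p*3.554498 + (1-p)*0.649950] = 1.949189


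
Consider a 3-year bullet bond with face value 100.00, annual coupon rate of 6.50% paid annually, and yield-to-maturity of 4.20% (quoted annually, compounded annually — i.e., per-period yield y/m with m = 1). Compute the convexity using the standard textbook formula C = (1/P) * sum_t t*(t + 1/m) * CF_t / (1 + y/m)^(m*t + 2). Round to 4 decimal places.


Answer: Convexity = 10.2009

Derivation:
Coupon per period c = face * coupon_rate / m = 6.500000
Periods per year m = 1; per-period yield y/m = 0.042000
Number of cashflows N = 3
Cashflows (t years, CF_t, discount factor 1/(1+y/m)^(m*t), PV):
  t = 1.0000: CF_t = 6.500000, DF = 0.959693, PV = 6.238004
  t = 2.0000: CF_t = 6.500000, DF = 0.921010, PV = 5.986568
  t = 3.0000: CF_t = 106.500000, DF = 0.883887, PV = 94.133986
Price P = sum_t PV_t = 106.358558
Convexity numerator sum_t t*(t + 1/m) * CF_t / (1+y/m)^(m*t + 2):
  t = 1.0000: term = 11.490534
  t = 2.0000: term = 33.082150
  t = 3.0000: term = 1040.380633
Convexity = (1/P) * sum = 1084.953317 / 106.358558 = 10.200903


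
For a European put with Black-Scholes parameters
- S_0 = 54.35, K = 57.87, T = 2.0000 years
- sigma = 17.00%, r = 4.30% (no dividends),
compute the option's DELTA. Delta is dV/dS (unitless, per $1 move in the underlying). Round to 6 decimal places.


Answer: Delta = -0.414144

Derivation:
d1 = 0.2168966778; d2 = -0.0235196278
phi(d1) = 0.3896678312; exp(-qT) = 1.0000000000; exp(-rT) = 0.9175942312
N(-d1) = 0.4141444333
Delta = -exp(-qT) * N(-d1) = -1.0000000000 * 0.4141444333 = -0.414144


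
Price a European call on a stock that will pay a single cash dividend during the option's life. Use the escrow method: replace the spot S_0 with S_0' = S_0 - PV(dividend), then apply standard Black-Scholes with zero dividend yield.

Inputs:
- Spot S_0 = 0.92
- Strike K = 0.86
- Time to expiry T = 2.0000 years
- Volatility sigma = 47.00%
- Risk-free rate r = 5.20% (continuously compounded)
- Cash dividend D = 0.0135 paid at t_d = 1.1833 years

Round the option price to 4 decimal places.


Answer: Price = 0.2910

Derivation:
PV(D) = D * exp(-r * t_d) = 0.0135 * 0.94032323 = 0.01269436
S_0' = S_0 - PV(D) = 0.9200 - 0.01269436 = 0.90730564
d1 = (ln(S_0'/K) + (r + sigma^2/2)*T) / (sigma*sqrt(T)) = 0.56936686
d2 = d1 - sigma*sqrt(T) = -0.09531351
exp(-rT) = 0.90122530
N(d1) = 0.71544640; N(d2) = 0.46203291
C = S_0' * N(d1) - K * exp(-rT) * N(d2) = 0.90730564 * 0.71544640 - 0.8600 * 0.90122530 * 0.46203291 = 0.2910


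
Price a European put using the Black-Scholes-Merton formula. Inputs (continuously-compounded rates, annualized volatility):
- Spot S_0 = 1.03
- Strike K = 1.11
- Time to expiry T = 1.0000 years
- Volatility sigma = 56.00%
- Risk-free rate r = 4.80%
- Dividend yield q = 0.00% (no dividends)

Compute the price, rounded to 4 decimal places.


d1 = (ln(S/K) + (r - q + 0.5*sigma^2) * T) / (sigma * sqrt(T)) = 0.23214069
d2 = d1 - sigma * sqrt(T) = -0.32785931
exp(-rT) = 0.95313379; exp(-qT) = 1.00000000
P = K * exp(-rT) * N(-d2) - S_0 * exp(-qT) * N(-d1)
N(-d1) = 0.40821437; N(-d2) = 0.62849098
P = 1.1100 * 0.95313379 * 0.62849098 - 1.0300 * 1.00000000 * 0.40821437 = 0.2445

Answer: Price = 0.2445


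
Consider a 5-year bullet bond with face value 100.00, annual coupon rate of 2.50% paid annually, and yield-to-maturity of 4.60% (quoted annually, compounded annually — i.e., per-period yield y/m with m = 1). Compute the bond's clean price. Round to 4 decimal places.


Answer: Price = 90.8067

Derivation:
Coupon per period c = face * coupon_rate / m = 2.500000
Periods per year m = 1; per-period yield y/m = 0.046000
Number of cashflows N = 5
Cashflows (t years, CF_t, discount factor 1/(1+y/m)^(m*t), PV):
  t = 1.0000: CF_t = 2.500000, DF = 0.956023, PV = 2.390057
  t = 2.0000: CF_t = 2.500000, DF = 0.913980, PV = 2.284950
  t = 3.0000: CF_t = 2.500000, DF = 0.873786, PV = 2.184464
  t = 4.0000: CF_t = 2.500000, DF = 0.835359, PV = 2.088398
  t = 5.0000: CF_t = 102.500000, DF = 0.798623, PV = 81.858813
Price P = sum_t PV_t = 90.806682


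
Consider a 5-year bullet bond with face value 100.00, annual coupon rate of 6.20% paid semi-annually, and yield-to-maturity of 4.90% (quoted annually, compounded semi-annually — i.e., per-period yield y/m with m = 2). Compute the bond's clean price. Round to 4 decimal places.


Coupon per period c = face * coupon_rate / m = 3.100000
Periods per year m = 2; per-period yield y/m = 0.024500
Number of cashflows N = 10
Cashflows (t years, CF_t, discount factor 1/(1+y/m)^(m*t), PV):
  t = 0.5000: CF_t = 3.100000, DF = 0.976086, PV = 3.025866
  t = 1.0000: CF_t = 3.100000, DF = 0.952744, PV = 2.953505
  t = 1.5000: CF_t = 3.100000, DF = 0.929960, PV = 2.882875
  t = 2.0000: CF_t = 3.100000, DF = 0.907721, PV = 2.813934
  t = 2.5000: CF_t = 3.100000, DF = 0.886013, PV = 2.746641
  t = 3.0000: CF_t = 3.100000, DF = 0.864825, PV = 2.680957
  t = 3.5000: CF_t = 3.100000, DF = 0.844143, PV = 2.616845
  t = 4.0000: CF_t = 3.100000, DF = 0.823957, PV = 2.554265
  t = 4.5000: CF_t = 3.100000, DF = 0.804252, PV = 2.493182
  t = 5.0000: CF_t = 103.100000, DF = 0.785019, PV = 80.935497
Price P = sum_t PV_t = 105.703568

Answer: Price = 105.7036


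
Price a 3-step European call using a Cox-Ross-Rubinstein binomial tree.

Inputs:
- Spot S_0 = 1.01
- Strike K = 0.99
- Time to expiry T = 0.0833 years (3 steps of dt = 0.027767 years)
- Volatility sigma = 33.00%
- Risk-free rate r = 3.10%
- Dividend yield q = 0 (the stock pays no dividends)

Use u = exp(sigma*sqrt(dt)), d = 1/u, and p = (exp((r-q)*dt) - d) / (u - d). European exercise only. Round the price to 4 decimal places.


Answer: Price = V(0,0) = 0.0527

Derivation:
dt = T/N = 0.027767
u = exp(sigma*sqrt(dt)) = 1.056529; d = 1/u = 0.946496
p = (exp((r-q)*dt) - d) / (u - d) = 0.494082
Discount per step: exp(-r*dt) = 0.999140
Stock lattice S(k, i) with i counting down-moves:
  k=0: S(0,0) = 1.0100
  k=1: S(1,0) = 1.0671; S(1,1) = 0.9560
  k=2: S(2,0) = 1.1274; S(2,1) = 1.0100; S(2,2) = 0.9048
  k=3: S(3,0) = 1.1911; S(3,1) = 1.0671; S(3,2) = 0.9560; S(3,3) = 0.8564
Terminal payoffs V(N, i) = max(S_T - K, 0):
  V(3,0) = 0.201148; V(3,1) = 0.077094; V(3,2) = 0.000000; V(3,3) = 0.000000
Backward induction: V(k, i) = exp(-r*dt) * [p * V(k+1, i) + (1-p) * V(k+1, i+1)].
  V(2,0) = exp(-r*dt) * [p*0.201148 + (1-p)*0.077094] = 0.138268
  V(2,1) = exp(-r*dt) * [p*0.077094 + (1-p)*0.000000] = 0.038058
  V(2,2) = exp(-r*dt) * [p*0.000000 + (1-p)*0.000000] = 0.000000
  V(1,0) = exp(-r*dt) * [p*0.138268 + (1-p)*0.038058] = 0.087495
  V(1,1) = exp(-r*dt) * [p*0.038058 + (1-p)*0.000000] = 0.018788
  V(0,0) = exp(-r*dt) * [p*0.087495 + (1-p)*0.018788] = 0.052689


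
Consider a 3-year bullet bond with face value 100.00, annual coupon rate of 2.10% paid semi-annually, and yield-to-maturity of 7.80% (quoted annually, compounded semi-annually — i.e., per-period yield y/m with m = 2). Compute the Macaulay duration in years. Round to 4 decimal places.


Coupon per period c = face * coupon_rate / m = 1.050000
Periods per year m = 2; per-period yield y/m = 0.039000
Number of cashflows N = 6
Cashflows (t years, CF_t, discount factor 1/(1+y/m)^(m*t), PV):
  t = 0.5000: CF_t = 1.050000, DF = 0.962464, PV = 1.010587
  t = 1.0000: CF_t = 1.050000, DF = 0.926337, PV = 0.972654
  t = 1.5000: CF_t = 1.050000, DF = 0.891566, PV = 0.936144
  t = 2.0000: CF_t = 1.050000, DF = 0.858100, PV = 0.901005
  t = 2.5000: CF_t = 1.050000, DF = 0.825890, PV = 0.867185
  t = 3.0000: CF_t = 101.050000, DF = 0.794889, PV = 80.323576
Price P = sum_t PV_t = 85.011150
Macaulay numerator sum_t t * PV_t:
  t * PV_t at t = 0.5000: 0.505294
  t * PV_t at t = 1.0000: 0.972654
  t * PV_t at t = 1.5000: 1.404216
  t * PV_t at t = 2.0000: 1.802010
  t * PV_t at t = 2.5000: 2.167962
  t * PV_t at t = 3.0000: 240.970727
Macaulay duration D = (sum_t t * PV_t) / P = 247.822861 / 85.011150 = 2.915181

Answer: Macaulay duration = 2.9152 years


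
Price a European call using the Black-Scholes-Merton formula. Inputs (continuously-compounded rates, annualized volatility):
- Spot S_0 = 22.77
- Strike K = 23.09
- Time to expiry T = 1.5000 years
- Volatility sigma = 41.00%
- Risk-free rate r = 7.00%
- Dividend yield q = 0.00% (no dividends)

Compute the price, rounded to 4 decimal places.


d1 = (ln(S/K) + (r - q + 0.5*sigma^2) * T) / (sigma * sqrt(T)) = 0.43238325
d2 = d1 - sigma * sqrt(T) = -0.06976215
exp(-rT) = 0.90032452; exp(-qT) = 1.00000000
C = S_0 * exp(-qT) * N(d1) - K * exp(-rT) * N(d2)
N(d1) = 0.66726855; N(d2) = 0.47219149
C = 22.7700 * 1.00000000 * 0.66726855 - 23.0900 * 0.90032452 * 0.47219149 = 5.3776

Answer: Price = 5.3776


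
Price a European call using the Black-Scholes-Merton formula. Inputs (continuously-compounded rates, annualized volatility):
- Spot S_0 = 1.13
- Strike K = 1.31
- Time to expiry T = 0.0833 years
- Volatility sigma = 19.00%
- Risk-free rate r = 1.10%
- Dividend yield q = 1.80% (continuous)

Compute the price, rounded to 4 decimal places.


d1 = (ln(S/K) + (r - q + 0.5*sigma^2) * T) / (sigma * sqrt(T)) = -2.67863346
d2 = d1 - sigma * sqrt(T) = -2.73347076
exp(-rT) = 0.99908412; exp(-qT) = 0.99850172
C = S_0 * exp(-qT) * N(d1) - K * exp(-rT) * N(d2)
N(d1) = 0.00369616; N(d2) = 0.00313353
C = 1.1300 * 0.99850172 * 0.00369616 - 1.3100 * 0.99908412 * 0.00313353 = 0.0001

Answer: Price = 0.0001


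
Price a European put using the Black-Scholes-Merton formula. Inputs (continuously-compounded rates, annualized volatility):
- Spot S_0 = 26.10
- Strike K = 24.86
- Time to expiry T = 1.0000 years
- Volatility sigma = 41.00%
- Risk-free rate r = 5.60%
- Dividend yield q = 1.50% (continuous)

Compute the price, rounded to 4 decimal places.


Answer: Price = 2.9883

Derivation:
d1 = (ln(S/K) + (r - q + 0.5*sigma^2) * T) / (sigma * sqrt(T)) = 0.42372007
d2 = d1 - sigma * sqrt(T) = 0.01372007
exp(-rT) = 0.94553914; exp(-qT) = 0.98511194
P = K * exp(-rT) * N(-d2) - S_0 * exp(-qT) * N(-d1)
N(-d1) = 0.33588499; N(-d2) = 0.49452666
P = 24.8600 * 0.94553914 * 0.49452666 - 26.1000 * 0.98511194 * 0.33588499 = 2.9883


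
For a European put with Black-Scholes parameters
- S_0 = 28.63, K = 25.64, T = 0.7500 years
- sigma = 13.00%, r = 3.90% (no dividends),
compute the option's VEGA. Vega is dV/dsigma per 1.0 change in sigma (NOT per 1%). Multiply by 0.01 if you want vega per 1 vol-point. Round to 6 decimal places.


d1 = 1.2958314761; d2 = 1.1832481737
phi(d1) = 0.1722982761; exp(-qT) = 1.0000000000; exp(-rT) = 0.9711736407
Vega = S * exp(-qT) * phi(d1) * sqrt(T) = 28.6300 * 1.0000000000 * 0.1722982761 * 0.8660254038 = 4.272016

Answer: Vega = 4.272016


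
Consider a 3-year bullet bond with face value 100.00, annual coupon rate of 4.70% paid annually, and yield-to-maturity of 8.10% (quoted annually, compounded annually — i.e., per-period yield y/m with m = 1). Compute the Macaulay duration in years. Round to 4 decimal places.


Answer: Macaulay duration = 2.8606 years

Derivation:
Coupon per period c = face * coupon_rate / m = 4.700000
Periods per year m = 1; per-period yield y/m = 0.081000
Number of cashflows N = 3
Cashflows (t years, CF_t, discount factor 1/(1+y/m)^(m*t), PV):
  t = 1.0000: CF_t = 4.700000, DF = 0.925069, PV = 4.347826
  t = 2.0000: CF_t = 4.700000, DF = 0.855753, PV = 4.022041
  t = 3.0000: CF_t = 104.700000, DF = 0.791631, PV = 82.883790
Price P = sum_t PV_t = 91.253657
Macaulay numerator sum_t t * PV_t:
  t * PV_t at t = 1.0000: 4.347826
  t * PV_t at t = 2.0000: 8.044082
  t * PV_t at t = 3.0000: 248.651369
Macaulay duration D = (sum_t t * PV_t) / P = 261.043277 / 91.253657 = 2.860634


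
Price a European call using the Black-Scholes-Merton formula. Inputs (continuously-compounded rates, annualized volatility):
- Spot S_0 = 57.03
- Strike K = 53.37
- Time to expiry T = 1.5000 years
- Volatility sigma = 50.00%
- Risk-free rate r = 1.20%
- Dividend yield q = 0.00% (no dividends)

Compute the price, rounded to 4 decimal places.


Answer: Price = 15.5899

Derivation:
d1 = (ln(S/K) + (r - q + 0.5*sigma^2) * T) / (sigma * sqrt(T)) = 0.44389433
d2 = d1 - sigma * sqrt(T) = -0.16847810
exp(-rT) = 0.98216103; exp(-qT) = 1.00000000
C = S_0 * exp(-qT) * N(d1) - K * exp(-rT) * N(d2)
N(d1) = 0.67144051; N(d2) = 0.43310359
C = 57.0300 * 1.00000000 * 0.67144051 - 53.3700 * 0.98216103 * 0.43310359 = 15.5899


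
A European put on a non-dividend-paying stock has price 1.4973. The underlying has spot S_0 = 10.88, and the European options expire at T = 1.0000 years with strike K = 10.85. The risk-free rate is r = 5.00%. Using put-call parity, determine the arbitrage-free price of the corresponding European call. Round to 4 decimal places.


Put-call parity: C - P = S_0 * exp(-qT) - K * exp(-rT).
S_0 * exp(-qT) = 10.8800 * 1.00000000 = 10.88000000
K * exp(-rT) = 10.8500 * 0.95122942 = 10.32083926
C = P + S*exp(-qT) - K*exp(-rT)
C = 1.4973 + 10.88000000 - 10.32083926 = 2.0565

Answer: Call price = 2.0565


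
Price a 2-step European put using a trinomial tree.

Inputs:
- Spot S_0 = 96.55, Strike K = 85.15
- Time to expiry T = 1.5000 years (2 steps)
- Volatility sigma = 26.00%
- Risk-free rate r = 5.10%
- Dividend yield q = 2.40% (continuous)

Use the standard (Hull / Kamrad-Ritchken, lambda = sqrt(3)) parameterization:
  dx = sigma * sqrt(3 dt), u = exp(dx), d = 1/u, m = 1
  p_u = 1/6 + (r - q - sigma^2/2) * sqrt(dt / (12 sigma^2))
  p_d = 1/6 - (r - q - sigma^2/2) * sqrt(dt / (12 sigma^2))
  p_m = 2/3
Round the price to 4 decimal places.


Answer: Price = V(0,0) = 5.3680

Derivation:
dt = T/N = 0.750000; dx = sigma*sqrt(3*dt) = 0.390000
u = exp(dx) = 1.476981; d = 1/u = 0.677057
p_u = 0.160128, p_m = 0.666667, p_d = 0.173205
Discount per step: exp(-r*dt) = 0.962472
Stock lattice S(k, j) with j the centered position index:
  k=0: S(0,+0) = 96.5500
  k=1: S(1,-1) = 65.3698; S(1,+0) = 96.5500; S(1,+1) = 142.6025
  k=2: S(2,-2) = 44.2591; S(2,-1) = 65.3698; S(2,+0) = 96.5500; S(2,+1) = 142.6025; S(2,+2) = 210.6211
Terminal payoffs V(N, j) = max(K - S_T, 0):
  V(2,-2) = 40.890900; V(2,-1) = 19.780159; V(2,+0) = 0.000000; V(2,+1) = 0.000000; V(2,+2) = 0.000000
Backward induction: V(k, j) = exp(-r*dt) * [p_u * V(k+1, j+1) + p_m * V(k+1, j) + p_d * V(k+1, j-1)]
  V(1,-1) = exp(-r*dt) * [p_u*0.000000 + p_m*19.780159 + p_d*40.890900] = 19.508626
  V(1,+0) = exp(-r*dt) * [p_u*0.000000 + p_m*0.000000 + p_d*19.780159] = 3.297454
  V(1,+1) = exp(-r*dt) * [p_u*0.000000 + p_m*0.000000 + p_d*0.000000] = 0.000000
  V(0,+0) = exp(-r*dt) * [p_u*0.000000 + p_m*3.297454 + p_d*19.508626] = 5.367994


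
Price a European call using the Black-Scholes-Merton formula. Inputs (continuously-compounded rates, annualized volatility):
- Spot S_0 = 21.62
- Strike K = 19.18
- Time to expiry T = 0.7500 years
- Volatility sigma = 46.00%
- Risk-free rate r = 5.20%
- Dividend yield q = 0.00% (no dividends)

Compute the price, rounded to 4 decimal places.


Answer: Price = 4.9937

Derivation:
d1 = (ln(S/K) + (r - q + 0.5*sigma^2) * T) / (sigma * sqrt(T)) = 0.59768490
d2 = d1 - sigma * sqrt(T) = 0.19931322
exp(-rT) = 0.96175071; exp(-qT) = 1.00000000
C = S_0 * exp(-qT) * N(d1) - K * exp(-rT) * N(d2)
N(d1) = 0.72497490; N(d2) = 0.57899113
C = 21.6200 * 1.00000000 * 0.72497490 - 19.1800 * 0.96175071 * 0.57899113 = 4.9937


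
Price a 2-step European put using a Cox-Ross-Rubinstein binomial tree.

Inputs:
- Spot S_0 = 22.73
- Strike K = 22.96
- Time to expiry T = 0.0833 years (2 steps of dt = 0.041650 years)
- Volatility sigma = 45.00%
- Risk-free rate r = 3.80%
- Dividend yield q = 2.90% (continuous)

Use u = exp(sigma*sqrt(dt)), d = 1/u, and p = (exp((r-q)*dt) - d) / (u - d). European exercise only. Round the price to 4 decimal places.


Answer: Price = V(0,0) = 1.2083

Derivation:
dt = T/N = 0.041650
u = exp(sigma*sqrt(dt)) = 1.096187; d = 1/u = 0.912253
p = (exp((r-q)*dt) - d) / (u - d) = 0.479095
Discount per step: exp(-r*dt) = 0.998419
Stock lattice S(k, i) with i counting down-moves:
  k=0: S(0,0) = 22.7300
  k=1: S(1,0) = 24.9163; S(1,1) = 20.7355
  k=2: S(2,0) = 27.3129; S(2,1) = 22.7300; S(2,2) = 18.9160
Terminal payoffs V(N, i) = max(K - S_T, 0):
  V(2,0) = 0.000000; V(2,1) = 0.230000; V(2,2) = 4.043952
Backward induction: V(k, i) = exp(-r*dt) * [p * V(k+1, i) + (1-p) * V(k+1, i+1)].
  V(1,0) = exp(-r*dt) * [p*0.000000 + (1-p)*0.230000] = 0.119619
  V(1,1) = exp(-r*dt) * [p*0.230000 + (1-p)*4.043952] = 2.213201
  V(0,0) = exp(-r*dt) * [p*0.119619 + (1-p)*2.213201] = 1.208262


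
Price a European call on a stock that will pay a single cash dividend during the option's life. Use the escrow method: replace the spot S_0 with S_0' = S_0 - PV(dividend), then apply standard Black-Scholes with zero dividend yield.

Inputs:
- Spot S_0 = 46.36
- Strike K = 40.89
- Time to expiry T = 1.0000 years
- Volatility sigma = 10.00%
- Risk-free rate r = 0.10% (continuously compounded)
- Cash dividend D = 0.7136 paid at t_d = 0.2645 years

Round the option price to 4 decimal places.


Answer: Price = 5.0875

Derivation:
PV(D) = D * exp(-r * t_d) = 0.7136 * 0.99973553 = 0.71341128
S_0' = S_0 - PV(D) = 46.3600 - 0.71341128 = 45.64658872
d1 = (ln(S_0'/K) + (r + sigma^2/2)*T) / (sigma*sqrt(T)) = 1.16043343
d2 = d1 - sigma*sqrt(T) = 1.06043343
exp(-rT) = 0.99900050
N(d1) = 0.87706381; N(d2) = 0.85552627
C = S_0' * N(d1) - K * exp(-rT) * N(d2) = 45.64658872 * 0.87706381 - 40.8900 * 0.99900050 * 0.85552627 = 5.0875


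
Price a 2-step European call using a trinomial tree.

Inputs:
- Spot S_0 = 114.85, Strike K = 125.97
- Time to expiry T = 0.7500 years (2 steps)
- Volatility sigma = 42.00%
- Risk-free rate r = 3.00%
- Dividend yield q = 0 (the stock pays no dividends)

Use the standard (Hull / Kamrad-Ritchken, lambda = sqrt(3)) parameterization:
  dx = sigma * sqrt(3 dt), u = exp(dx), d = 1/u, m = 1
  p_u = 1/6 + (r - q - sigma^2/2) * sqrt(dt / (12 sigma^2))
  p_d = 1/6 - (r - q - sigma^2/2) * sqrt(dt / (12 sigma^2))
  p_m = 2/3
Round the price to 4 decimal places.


dt = T/N = 0.375000; dx = sigma*sqrt(3*dt) = 0.445477
u = exp(dx) = 1.561235; d = 1/u = 0.640519
p_u = 0.142170, p_m = 0.666667, p_d = 0.191163
Discount per step: exp(-r*dt) = 0.988813
Stock lattice S(k, j) with j the centered position index:
  k=0: S(0,+0) = 114.8500
  k=1: S(1,-1) = 73.5635; S(1,+0) = 114.8500; S(1,+1) = 179.3079
  k=2: S(2,-2) = 47.1188; S(2,-1) = 73.5635; S(2,+0) = 114.8500; S(2,+1) = 179.3079; S(2,+2) = 279.9417
Terminal payoffs V(N, j) = max(S_T - K, 0):
  V(2,-2) = 0.000000; V(2,-1) = 0.000000; V(2,+0) = 0.000000; V(2,+1) = 53.337857; V(2,+2) = 153.971730
Backward induction: V(k, j) = exp(-r*dt) * [p_u * V(k+1, j+1) + p_m * V(k+1, j) + p_d * V(k+1, j-1)]
  V(1,-1) = exp(-r*dt) * [p_u*0.000000 + p_m*0.000000 + p_d*0.000000] = 0.000000
  V(1,+0) = exp(-r*dt) * [p_u*53.337857 + p_m*0.000000 + p_d*0.000000] = 7.498237
  V(1,+1) = exp(-r*dt) * [p_u*153.971730 + p_m*53.337857 + p_d*0.000000] = 56.806127
  V(0,+0) = exp(-r*dt) * [p_u*56.806127 + p_m*7.498237 + p_d*0.000000] = 12.928709

Answer: Price = V(0,0) = 12.9287


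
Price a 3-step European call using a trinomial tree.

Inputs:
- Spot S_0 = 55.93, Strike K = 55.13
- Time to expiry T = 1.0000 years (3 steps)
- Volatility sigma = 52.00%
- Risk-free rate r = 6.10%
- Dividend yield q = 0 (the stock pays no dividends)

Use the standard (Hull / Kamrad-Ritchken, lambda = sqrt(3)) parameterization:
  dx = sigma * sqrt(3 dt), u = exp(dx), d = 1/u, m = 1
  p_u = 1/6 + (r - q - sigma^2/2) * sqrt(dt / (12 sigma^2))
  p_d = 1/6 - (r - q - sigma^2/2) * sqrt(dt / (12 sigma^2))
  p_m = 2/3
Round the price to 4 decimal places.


Answer: Price = V(0,0) = 12.2531

Derivation:
dt = T/N = 0.333333; dx = sigma*sqrt(3*dt) = 0.520000
u = exp(dx) = 1.682028; d = 1/u = 0.594521
p_u = 0.142885, p_m = 0.666667, p_d = 0.190449
Discount per step: exp(-r*dt) = 0.979872
Stock lattice S(k, j) with j the centered position index:
  k=0: S(0,+0) = 55.9300
  k=1: S(1,-1) = 33.2515; S(1,+0) = 55.9300; S(1,+1) = 94.0758
  k=2: S(2,-2) = 19.7687; S(2,-1) = 33.2515; S(2,+0) = 55.9300; S(2,+1) = 94.0758; S(2,+2) = 158.2381
  k=3: S(3,-3) = 11.7529; S(3,-2) = 19.7687; S(3,-1) = 33.2515; S(3,+0) = 55.9300; S(3,+1) = 94.0758; S(3,+2) = 158.2381; S(3,+3) = 266.1609
Terminal payoffs V(N, j) = max(S_T - K, 0):
  V(3,-3) = 0.000000; V(3,-2) = 0.000000; V(3,-1) = 0.000000; V(3,+0) = 0.800000; V(3,+1) = 38.945806; V(3,+2) = 103.108108; V(3,+3) = 211.030872
Backward induction: V(k, j) = exp(-r*dt) * [p_u * V(k+1, j+1) + p_m * V(k+1, j) + p_d * V(k+1, j-1)]
  V(2,-2) = exp(-r*dt) * [p_u*0.000000 + p_m*0.000000 + p_d*0.000000] = 0.000000
  V(2,-1) = exp(-r*dt) * [p_u*0.800000 + p_m*0.000000 + p_d*0.000000] = 0.112007
  V(2,+0) = exp(-r*dt) * [p_u*38.945806 + p_m*0.800000 + p_d*0.000000] = 5.975348
  V(2,+1) = exp(-r*dt) * [p_u*103.108108 + p_m*38.945806 + p_d*0.800000] = 40.026588
  V(2,+2) = exp(-r*dt) * [p_u*211.030872 + p_m*103.108108 + p_d*38.945806] = 104.169195
  V(1,-1) = exp(-r*dt) * [p_u*5.975348 + p_m*0.112007 + p_d*0.000000] = 0.909769
  V(1,+0) = exp(-r*dt) * [p_u*40.026588 + p_m*5.975348 + p_d*0.112007] = 9.528354
  V(1,+1) = exp(-r*dt) * [p_u*104.169195 + p_m*40.026588 + p_d*5.975348] = 41.846966
  V(0,+0) = exp(-r*dt) * [p_u*41.846966 + p_m*9.528354 + p_d*0.909769] = 12.253091


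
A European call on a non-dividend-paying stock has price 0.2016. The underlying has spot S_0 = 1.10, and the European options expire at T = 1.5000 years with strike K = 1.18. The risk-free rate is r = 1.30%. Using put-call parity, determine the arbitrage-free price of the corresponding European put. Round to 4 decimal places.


Put-call parity: C - P = S_0 * exp(-qT) - K * exp(-rT).
S_0 * exp(-qT) = 1.1000 * 1.00000000 = 1.10000000
K * exp(-rT) = 1.1800 * 0.98068890 = 1.15721290
P = C - S*exp(-qT) + K*exp(-rT)
P = 0.2016 - 1.10000000 + 1.15721290 = 0.2588

Answer: Put price = 0.2588


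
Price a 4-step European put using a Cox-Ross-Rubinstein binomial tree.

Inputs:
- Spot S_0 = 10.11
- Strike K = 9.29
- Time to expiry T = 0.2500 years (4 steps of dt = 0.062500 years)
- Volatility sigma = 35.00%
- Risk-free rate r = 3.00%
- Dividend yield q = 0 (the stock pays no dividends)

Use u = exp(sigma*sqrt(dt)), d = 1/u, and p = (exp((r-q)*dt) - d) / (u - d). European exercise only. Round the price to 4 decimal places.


dt = T/N = 0.062500
u = exp(sigma*sqrt(dt)) = 1.091442; d = 1/u = 0.916219
p = (exp((r-q)*dt) - d) / (u - d) = 0.488850
Discount per step: exp(-r*dt) = 0.998127
Stock lattice S(k, i) with i counting down-moves:
  k=0: S(0,0) = 10.1100
  k=1: S(1,0) = 11.0345; S(1,1) = 9.2630
  k=2: S(2,0) = 12.0435; S(2,1) = 10.1100; S(2,2) = 8.4869
  k=3: S(3,0) = 13.1448; S(3,1) = 11.0345; S(3,2) = 9.2630; S(3,3) = 7.7759
  k=4: S(4,0) = 14.3468; S(4,1) = 12.0435; S(4,2) = 10.1100; S(4,3) = 8.4869; S(4,4) = 7.1244
Terminal payoffs V(N, i) = max(K - S_T, 0):
  V(4,0) = 0.000000; V(4,1) = 0.000000; V(4,2) = 0.000000; V(4,3) = 0.803090; V(4,4) = 2.165603
Backward induction: V(k, i) = exp(-r*dt) * [p * V(k+1, i) + (1-p) * V(k+1, i+1)].
  V(3,0) = exp(-r*dt) * [p*0.000000 + (1-p)*0.000000] = 0.000000
  V(3,1) = exp(-r*dt) * [p*0.000000 + (1-p)*0.000000] = 0.000000
  V(3,2) = exp(-r*dt) * [p*0.000000 + (1-p)*0.803090] = 0.409731
  V(3,3) = exp(-r*dt) * [p*0.803090 + (1-p)*2.165603] = 1.496730
  V(2,0) = exp(-r*dt) * [p*0.000000 + (1-p)*0.000000] = 0.000000
  V(2,1) = exp(-r*dt) * [p*0.000000 + (1-p)*0.409731] = 0.209042
  V(2,2) = exp(-r*dt) * [p*0.409731 + (1-p)*1.496730] = 0.963542
  V(1,0) = exp(-r*dt) * [p*0.000000 + (1-p)*0.209042] = 0.106652
  V(1,1) = exp(-r*dt) * [p*0.209042 + (1-p)*0.963542] = 0.593591
  V(0,0) = exp(-r*dt) * [p*0.106652 + (1-p)*0.593591] = 0.354885

Answer: Price = V(0,0) = 0.3549


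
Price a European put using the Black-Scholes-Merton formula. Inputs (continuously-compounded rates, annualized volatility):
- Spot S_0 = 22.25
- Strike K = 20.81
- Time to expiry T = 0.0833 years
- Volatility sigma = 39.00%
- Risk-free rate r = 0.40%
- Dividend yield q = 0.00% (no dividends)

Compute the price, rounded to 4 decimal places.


Answer: Price = 0.4099

Derivation:
d1 = (ln(S/K) + (r - q + 0.5*sigma^2) * T) / (sigma * sqrt(T)) = 0.65366046
d2 = d1 - sigma * sqrt(T) = 0.54109967
exp(-rT) = 0.99966686; exp(-qT) = 1.00000000
P = K * exp(-rT) * N(-d2) - S_0 * exp(-qT) * N(-d1)
N(-d1) = 0.25666529; N(-d2) = 0.29421944
P = 20.8100 * 0.99966686 * 0.29421944 - 22.2500 * 1.00000000 * 0.25666529 = 0.4099


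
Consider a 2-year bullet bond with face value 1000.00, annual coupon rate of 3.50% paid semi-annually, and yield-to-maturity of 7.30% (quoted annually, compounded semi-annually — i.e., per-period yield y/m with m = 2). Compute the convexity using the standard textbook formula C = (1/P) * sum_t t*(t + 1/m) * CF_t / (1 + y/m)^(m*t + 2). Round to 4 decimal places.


Answer: Convexity = 4.4896

Derivation:
Coupon per period c = face * coupon_rate / m = 17.500000
Periods per year m = 2; per-period yield y/m = 0.036500
Number of cashflows N = 4
Cashflows (t years, CF_t, discount factor 1/(1+y/m)^(m*t), PV):
  t = 0.5000: CF_t = 17.500000, DF = 0.964785, PV = 16.883743
  t = 1.0000: CF_t = 17.500000, DF = 0.930811, PV = 16.289188
  t = 1.5000: CF_t = 17.500000, DF = 0.898033, PV = 15.715570
  t = 2.0000: CF_t = 1017.500000, DF = 0.866409, PV = 881.570791
Price P = sum_t PV_t = 930.459292
Convexity numerator sum_t t*(t + 1/m) * CF_t / (1+y/m)^(m*t + 2):
  t = 0.5000: term = 7.857785
  t = 1.0000: term = 22.743227
  t = 1.5000: term = 43.884663
  t = 2.0000: term = 4102.877814
Convexity = (1/P) * sum = 4177.363489 / 930.459292 = 4.489571


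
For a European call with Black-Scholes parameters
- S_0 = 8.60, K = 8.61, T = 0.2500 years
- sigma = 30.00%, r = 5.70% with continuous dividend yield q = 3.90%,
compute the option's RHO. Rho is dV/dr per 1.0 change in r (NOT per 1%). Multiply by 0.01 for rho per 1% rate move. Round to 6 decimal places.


Answer: Rho = 1.016388

Derivation:
d1 = 0.0972525655; d2 = -0.0527474345
phi(d1) = 0.3970601240; exp(-qT) = 0.9902973771; exp(-rT) = 0.9858510507
N(d2) = 0.4789665722
Rho = K*T*exp(-rT)*N(d2) = 8.6100 * 0.2500 * 0.9858510507 * 0.4789665722 = 1.016388


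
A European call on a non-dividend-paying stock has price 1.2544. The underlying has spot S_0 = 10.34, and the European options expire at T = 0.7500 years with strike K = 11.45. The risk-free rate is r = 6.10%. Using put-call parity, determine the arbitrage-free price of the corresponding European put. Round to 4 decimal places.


Put-call parity: C - P = S_0 * exp(-qT) - K * exp(-rT).
S_0 * exp(-qT) = 10.3400 * 1.00000000 = 10.34000000
K * exp(-rT) = 11.4500 * 0.95528075 = 10.93796462
P = C - S*exp(-qT) + K*exp(-rT)
P = 1.2544 - 10.34000000 + 10.93796462 = 1.8524

Answer: Put price = 1.8524


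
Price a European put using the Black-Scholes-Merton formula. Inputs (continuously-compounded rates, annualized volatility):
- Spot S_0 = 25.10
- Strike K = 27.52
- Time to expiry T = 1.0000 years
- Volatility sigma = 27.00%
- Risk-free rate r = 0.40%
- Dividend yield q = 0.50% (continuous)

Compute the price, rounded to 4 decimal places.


d1 = (ln(S/K) + (r - q + 0.5*sigma^2) * T) / (sigma * sqrt(T)) = -0.20961173
d2 = d1 - sigma * sqrt(T) = -0.47961173
exp(-rT) = 0.99600799; exp(-qT) = 0.99501248
P = K * exp(-rT) * N(-d2) - S_0 * exp(-qT) * N(-d1)
N(-d1) = 0.58301464; N(-d2) = 0.68424825
P = 27.5200 * 0.99600799 * 0.68424825 - 25.1000 * 0.99501248 * 0.58301464 = 4.1947

Answer: Price = 4.1947


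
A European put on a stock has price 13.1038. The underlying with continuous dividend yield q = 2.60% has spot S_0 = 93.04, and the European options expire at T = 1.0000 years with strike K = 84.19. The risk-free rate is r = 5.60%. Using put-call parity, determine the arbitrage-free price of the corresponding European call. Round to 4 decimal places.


Put-call parity: C - P = S_0 * exp(-qT) - K * exp(-rT).
S_0 * exp(-qT) = 93.0400 * 0.97433509 = 90.65213674
K * exp(-rT) = 84.1900 * 0.94553914 = 79.60493985
C = P + S*exp(-qT) - K*exp(-rT)
C = 13.1038 + 90.65213674 - 79.60493985 = 24.1510

Answer: Call price = 24.1510


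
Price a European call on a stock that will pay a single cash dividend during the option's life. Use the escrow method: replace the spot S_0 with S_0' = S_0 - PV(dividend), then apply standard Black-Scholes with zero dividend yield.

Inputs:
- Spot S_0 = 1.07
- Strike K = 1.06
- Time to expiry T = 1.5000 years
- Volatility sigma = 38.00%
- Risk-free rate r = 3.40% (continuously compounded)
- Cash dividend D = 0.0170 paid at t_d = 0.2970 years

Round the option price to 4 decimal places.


Answer: Price = 0.2134

Derivation:
PV(D) = D * exp(-r * t_d) = 0.0170 * 0.98995281 = 0.01682920
S_0' = S_0 - PV(D) = 1.0700 - 0.01682920 = 1.05317080
d1 = (ln(S_0'/K) + (r + sigma^2/2)*T) / (sigma*sqrt(T)) = 0.32839604
d2 = d1 - sigma*sqrt(T) = -0.13700702
exp(-rT) = 0.95027867
N(d1) = 0.62869388; N(d2) = 0.44551263
C = S_0' * N(d1) - K * exp(-rT) * N(d2) = 1.05317080 * 0.62869388 - 1.0600 * 0.95027867 * 0.44551263 = 0.2134


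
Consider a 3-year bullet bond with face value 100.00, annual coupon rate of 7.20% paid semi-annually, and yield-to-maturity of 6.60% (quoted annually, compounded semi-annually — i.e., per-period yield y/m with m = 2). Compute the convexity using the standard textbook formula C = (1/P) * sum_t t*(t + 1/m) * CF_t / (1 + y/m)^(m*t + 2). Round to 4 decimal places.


Coupon per period c = face * coupon_rate / m = 3.600000
Periods per year m = 2; per-period yield y/m = 0.033000
Number of cashflows N = 6
Cashflows (t years, CF_t, discount factor 1/(1+y/m)^(m*t), PV):
  t = 0.5000: CF_t = 3.600000, DF = 0.968054, PV = 3.484995
  t = 1.0000: CF_t = 3.600000, DF = 0.937129, PV = 3.373664
  t = 1.5000: CF_t = 3.600000, DF = 0.907192, PV = 3.265890
  t = 2.0000: CF_t = 3.600000, DF = 0.878211, PV = 3.161558
  t = 2.5000: CF_t = 3.600000, DF = 0.850156, PV = 3.060560
  t = 3.0000: CF_t = 103.600000, DF = 0.822997, PV = 85.262454
Price P = sum_t PV_t = 101.609121
Convexity numerator sum_t t*(t + 1/m) * CF_t / (1+y/m)^(m*t + 2):
  t = 0.5000: term = 1.632945
  t = 1.0000: term = 4.742338
  t = 1.5000: term = 9.181680
  t = 2.0000: term = 14.813940
  t = 2.5000: term = 21.511045
  t = 3.0000: term = 838.970098
Convexity = (1/P) * sum = 890.852046 / 101.609121 = 8.767442

Answer: Convexity = 8.7674


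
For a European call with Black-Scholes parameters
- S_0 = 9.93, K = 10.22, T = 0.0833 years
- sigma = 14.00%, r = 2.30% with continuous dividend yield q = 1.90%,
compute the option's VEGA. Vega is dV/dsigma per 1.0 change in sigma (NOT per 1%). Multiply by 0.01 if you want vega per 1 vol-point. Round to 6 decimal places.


Answer: Vega = 0.903465

Derivation:
d1 = -0.6839644881; d2 = -0.7243709232
phi(d1) = 0.3157380883; exp(-qT) = 0.9984185518; exp(-rT) = 0.9980859342
Vega = S * exp(-qT) * phi(d1) * sqrt(T) = 9.9300 * 0.9984185518 * 0.3157380883 * 0.2886173938 = 0.903465


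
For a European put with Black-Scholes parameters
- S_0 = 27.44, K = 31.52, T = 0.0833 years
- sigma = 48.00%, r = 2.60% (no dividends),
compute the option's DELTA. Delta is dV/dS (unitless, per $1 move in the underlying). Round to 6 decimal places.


Answer: Delta = -0.820089

Derivation:
d1 = -0.9157055389; d2 = -1.0542418879
phi(d1) = 0.2623182415; exp(-qT) = 1.0000000000; exp(-rT) = 0.9978365437
N(-d1) = 0.8200893204
Delta = -exp(-qT) * N(-d1) = -1.0000000000 * 0.8200893204 = -0.820089


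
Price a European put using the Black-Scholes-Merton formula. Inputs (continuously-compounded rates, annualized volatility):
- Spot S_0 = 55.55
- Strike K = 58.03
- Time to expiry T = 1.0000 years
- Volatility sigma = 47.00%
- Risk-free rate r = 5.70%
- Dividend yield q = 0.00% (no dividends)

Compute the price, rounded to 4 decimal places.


Answer: Price = 9.8888

Derivation:
d1 = (ln(S/K) + (r - q + 0.5*sigma^2) * T) / (sigma * sqrt(T)) = 0.26334766
d2 = d1 - sigma * sqrt(T) = -0.20665234
exp(-rT) = 0.94459407; exp(-qT) = 1.00000000
P = K * exp(-rT) * N(-d2) - S_0 * exp(-qT) * N(-d1)
N(-d1) = 0.39614132; N(-d2) = 0.58185931
P = 58.0300 * 0.94459407 * 0.58185931 - 55.5500 * 1.00000000 * 0.39614132 = 9.8888


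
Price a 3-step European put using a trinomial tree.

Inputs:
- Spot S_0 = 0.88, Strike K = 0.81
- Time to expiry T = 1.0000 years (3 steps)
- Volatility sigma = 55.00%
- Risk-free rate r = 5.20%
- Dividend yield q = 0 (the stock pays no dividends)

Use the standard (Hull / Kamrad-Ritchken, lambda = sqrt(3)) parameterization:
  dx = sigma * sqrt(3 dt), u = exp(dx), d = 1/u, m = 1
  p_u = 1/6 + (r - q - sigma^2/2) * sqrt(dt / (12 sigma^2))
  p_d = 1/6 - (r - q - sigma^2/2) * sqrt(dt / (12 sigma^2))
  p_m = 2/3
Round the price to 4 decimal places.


dt = T/N = 0.333333; dx = sigma*sqrt(3*dt) = 0.550000
u = exp(dx) = 1.733253; d = 1/u = 0.576950
p_u = 0.136591, p_m = 0.666667, p_d = 0.196742
Discount per step: exp(-r*dt) = 0.982816
Stock lattice S(k, j) with j the centered position index:
  k=0: S(0,+0) = 0.8800
  k=1: S(1,-1) = 0.5077; S(1,+0) = 0.8800; S(1,+1) = 1.5253
  k=2: S(2,-2) = 0.2929; S(2,-1) = 0.5077; S(2,+0) = 0.8800; S(2,+1) = 1.5253; S(2,+2) = 2.6437
  k=3: S(3,-3) = 0.1690; S(3,-2) = 0.2929; S(3,-1) = 0.5077; S(3,+0) = 0.8800; S(3,+1) = 1.5253; S(3,+2) = 2.6437; S(3,+3) = 4.5821
Terminal payoffs V(N, j) = max(K - S_T, 0):
  V(3,-3) = 0.640996; V(3,-2) = 0.517073; V(3,-1) = 0.302284; V(3,+0) = 0.000000; V(3,+1) = 0.000000; V(3,+2) = 0.000000; V(3,+3) = 0.000000
Backward induction: V(k, j) = exp(-r*dt) * [p_u * V(k+1, j+1) + p_m * V(k+1, j) + p_d * V(k+1, j-1)]
  V(2,-2) = exp(-r*dt) * [p_u*0.302284 + p_m*0.517073 + p_d*0.640996] = 0.503316
  V(2,-1) = exp(-r*dt) * [p_u*0.000000 + p_m*0.302284 + p_d*0.517073] = 0.298042
  V(2,+0) = exp(-r*dt) * [p_u*0.000000 + p_m*0.000000 + p_d*0.302284] = 0.058450
  V(2,+1) = exp(-r*dt) * [p_u*0.000000 + p_m*0.000000 + p_d*0.000000] = 0.000000
  V(2,+2) = exp(-r*dt) * [p_u*0.000000 + p_m*0.000000 + p_d*0.000000] = 0.000000
  V(1,-1) = exp(-r*dt) * [p_u*0.058450 + p_m*0.298042 + p_d*0.503316] = 0.300449
  V(1,+0) = exp(-r*dt) * [p_u*0.000000 + p_m*0.058450 + p_d*0.298042] = 0.095927
  V(1,+1) = exp(-r*dt) * [p_u*0.000000 + p_m*0.000000 + p_d*0.058450] = 0.011302
  V(0,+0) = exp(-r*dt) * [p_u*0.011302 + p_m*0.095927 + p_d*0.300449] = 0.122465

Answer: Price = V(0,0) = 0.1225
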